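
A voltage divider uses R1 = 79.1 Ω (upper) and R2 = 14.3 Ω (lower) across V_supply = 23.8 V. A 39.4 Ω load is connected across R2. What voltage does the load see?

V_out ≈ 2.79 V

First combine the lower leg with the load: R2 ‖ R_L = 10.49 Ω.
Now apply the divider: V_out = 23.8 × 0.1171 = 2.787 V.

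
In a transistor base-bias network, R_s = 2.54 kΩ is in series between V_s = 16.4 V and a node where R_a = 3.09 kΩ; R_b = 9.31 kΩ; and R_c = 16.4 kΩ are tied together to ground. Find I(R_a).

I ≈ 2.36 mA

Equivalent of the parallel group: R_p = 2.032 kΩ.
V_A by voltage divider: V_A = 16.4 × 2.032/(2.54 + 2.032) = 7.290 V.
I(R_a) = V_A / R_a = 7.290/3.09 = 2.359 mA.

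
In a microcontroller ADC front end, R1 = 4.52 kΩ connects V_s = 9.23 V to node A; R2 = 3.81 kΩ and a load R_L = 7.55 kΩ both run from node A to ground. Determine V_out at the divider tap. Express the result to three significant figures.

V_out ≈ 3.31 V

R2 ‖ R_L = (3.81 × 7.55)/(3.81 + 7.55) = 2.532 kΩ.
Then V_out = V_s · R2'/(R1 + R2') = 9.23 × 2.532/7.052 = 3.314 V.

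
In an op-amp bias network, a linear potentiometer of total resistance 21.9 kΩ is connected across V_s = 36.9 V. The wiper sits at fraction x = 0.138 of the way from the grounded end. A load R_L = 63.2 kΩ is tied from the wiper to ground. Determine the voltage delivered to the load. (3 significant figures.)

Split the track: R_lower = x·R_p = 3.022 kΩ, R_upper = (1−x)·R_p = 18.88 kΩ.
(x·R_p) ‖ R_L = 2.884 kΩ.
Then V_out = V_s · 2.884/(18.88 + 2.884) = 4.891 V.
(Unloaded: V_out = x·V_s = 5.09 V.)

V_out ≈ 4.89 V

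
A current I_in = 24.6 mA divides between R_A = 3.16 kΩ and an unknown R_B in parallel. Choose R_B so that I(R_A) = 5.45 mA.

R_B ≈ 0.899 kΩ

The fraction through R_A equals R_B/(R_A+R_B).
5.45/24.6 = R_B/(R_A + R_B) → R_B = R_A · (0.2215)/(1 − 0.2215) = 3.16 × 0.2846 = 0.8993 kΩ.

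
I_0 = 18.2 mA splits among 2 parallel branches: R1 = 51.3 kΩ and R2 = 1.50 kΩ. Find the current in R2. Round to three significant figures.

Two-branch current divider: I_k = I_0 · R_other/(R_1 + R_2).
So I = 18.2 × 51.3/52.80 = 17.68 mA.

I ≈ 17.7 mA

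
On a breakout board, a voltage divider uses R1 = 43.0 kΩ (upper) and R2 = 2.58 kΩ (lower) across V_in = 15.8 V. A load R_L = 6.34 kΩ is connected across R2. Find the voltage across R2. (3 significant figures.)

First combine the lower leg with the load: R2 ‖ R_L = 1.834 kΩ.
Voltage divider with the loaded lower leg: V_out = 15.8 × 1.834/(43.0 + 1.834) = 15.8 × 0.04090 = 0.6462 V.
(Unloaded it would be 0.894 V; the load pulls it down.)

V_out ≈ 0.646 V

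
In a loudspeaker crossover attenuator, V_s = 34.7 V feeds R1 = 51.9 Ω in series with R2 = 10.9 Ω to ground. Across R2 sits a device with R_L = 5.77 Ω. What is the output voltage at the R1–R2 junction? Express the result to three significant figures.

V_out ≈ 2.35 V

The load sits in parallel with R2, giving an effective lower resistance R2' = R2·R_L/(R2+R_L) = 3.773 Ω.
Now apply the divider: V_out = 34.7 × 0.06777 = 2.352 V.
(Unloaded it would be 6.02 V; the load pulls it down.)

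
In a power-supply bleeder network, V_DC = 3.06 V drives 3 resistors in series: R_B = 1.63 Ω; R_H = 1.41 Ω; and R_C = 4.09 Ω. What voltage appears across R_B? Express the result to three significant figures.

V ≈ 0.700 V

ΣR = 1.63 + 1.41 + 4.09 = 7.130 Ω.
By the voltage-divider rule, V = 3.06 × 1.630/7.130 = 0.6996 V.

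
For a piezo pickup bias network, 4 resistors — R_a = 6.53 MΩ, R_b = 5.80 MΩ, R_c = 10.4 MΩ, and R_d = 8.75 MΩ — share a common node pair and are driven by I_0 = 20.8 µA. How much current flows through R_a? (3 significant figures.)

I ≈ 5.94 µA

Conductances: ΣG = 1/6.53 + 1/5.80 + 1/10.4 + 1/8.75 = 0.5360 (1/MΩ).
R_a takes the fraction G_k/ΣG = 0.1531/0.5360 = 0.2857, so I = 20.8 × 0.2857 = 5.943 µA.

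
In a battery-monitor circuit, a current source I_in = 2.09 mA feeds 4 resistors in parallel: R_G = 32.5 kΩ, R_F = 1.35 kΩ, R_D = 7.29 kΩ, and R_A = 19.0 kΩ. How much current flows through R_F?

I ≈ 1.61 mA

Total conductance ΣG = 1/32.5 + 1/1.35 + 1/7.29 + 1/19.0 = 0.9613 (units of 1/kΩ).
By the current-divider rule, I = I_in · G_k/ΣG = 2.09 × 0.7705 = 1.610 mA.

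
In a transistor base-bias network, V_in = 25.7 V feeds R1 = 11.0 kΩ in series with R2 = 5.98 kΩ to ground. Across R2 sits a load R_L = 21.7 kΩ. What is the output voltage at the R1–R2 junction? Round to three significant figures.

V_out ≈ 7.68 V

The load sits in parallel with R2, giving an effective lower resistance R2' = R2·R_L/(R2+R_L) = 4.688 kΩ.
Now apply the divider: V_out = 25.7 × 0.2988 = 7.680 V.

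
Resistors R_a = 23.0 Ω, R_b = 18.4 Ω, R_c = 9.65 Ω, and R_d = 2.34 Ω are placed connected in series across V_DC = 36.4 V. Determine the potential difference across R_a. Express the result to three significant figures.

Total series resistance ΣR = 23.0 + 18.4 + 9.65 + 2.34 = 53.39 Ω.
By the voltage-divider rule, V = 36.4 × 23.00/53.39 = 15.68 V.

V ≈ 15.7 V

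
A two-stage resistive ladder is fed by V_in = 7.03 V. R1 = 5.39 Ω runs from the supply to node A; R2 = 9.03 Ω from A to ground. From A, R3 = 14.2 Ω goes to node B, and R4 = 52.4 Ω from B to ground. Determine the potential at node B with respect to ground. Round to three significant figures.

Node A sees R2 in parallel with the series input of stage 2, R3 + R4 = 66.60 Ω.
Effective lower resistance at A: R2 ‖ 66.60 = 7.952 Ω.
V_A = 7.03 × 7.952/(5.39 + 7.952) = 4.190 V.
Stage 2 is unloaded, so V_B = V_A · R4/(R3+R4) = 4.190 × 52.4/66.60 = 3.297 V.

V_B ≈ 3.30 V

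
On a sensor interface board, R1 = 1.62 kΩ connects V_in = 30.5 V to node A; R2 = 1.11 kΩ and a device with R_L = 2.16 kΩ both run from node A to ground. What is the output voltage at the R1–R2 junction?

V_out ≈ 9.50 V

The load sits in parallel with R2, giving an effective lower resistance R2' = R2·R_L/(R2+R_L) = 0.7332 kΩ.
Now apply the divider: V_out = 30.5 × 0.3116 = 9.503 V.
(Unloaded it would be 12.4 V; the load pulls it down.)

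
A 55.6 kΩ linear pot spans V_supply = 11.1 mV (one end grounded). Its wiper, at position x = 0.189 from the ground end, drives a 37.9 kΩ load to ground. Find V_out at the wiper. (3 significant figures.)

V_out ≈ 1.71 mV

Lower segment x·R_p = 10.51 kΩ; upper segment (1−x)·R_p = 45.09 kΩ.
(x·R_p) ‖ R_L = 8.227 kΩ.
Then V_out = V_supply · 8.227/(45.09 + 8.227) = 1.713 mV.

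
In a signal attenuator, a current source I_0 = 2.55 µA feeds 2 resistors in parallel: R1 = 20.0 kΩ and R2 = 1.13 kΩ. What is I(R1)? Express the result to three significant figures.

With just two branches, the current splits inversely with resistance.
I(R1) = 2.55 × 1.13/(20.0 + 1.13) = 2.55 × 0.05348 = 0.1364 µA.

I ≈ 0.136 µA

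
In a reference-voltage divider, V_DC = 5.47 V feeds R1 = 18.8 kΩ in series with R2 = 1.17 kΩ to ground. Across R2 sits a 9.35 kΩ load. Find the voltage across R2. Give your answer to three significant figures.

V_out ≈ 0.287 V

First combine the lower leg with the load: R2 ‖ R_L = 1.040 kΩ.
Now apply the divider: V_out = 5.47 × 0.05241 = 0.2867 V.
(Unloaded it would be 0.320 V; the load pulls it down.)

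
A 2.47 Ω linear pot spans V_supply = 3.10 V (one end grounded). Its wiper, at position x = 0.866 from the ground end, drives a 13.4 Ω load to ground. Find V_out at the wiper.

V_out ≈ 2.63 V

Lower segment x·R_p = 2.139 Ω; upper segment (1−x)·R_p = 0.3310 Ω.
(x·R_p) ‖ R_L = 1.845 Ω.
Loaded-divider output: V_out = 3.10 × 0.8479 = 2.628 V.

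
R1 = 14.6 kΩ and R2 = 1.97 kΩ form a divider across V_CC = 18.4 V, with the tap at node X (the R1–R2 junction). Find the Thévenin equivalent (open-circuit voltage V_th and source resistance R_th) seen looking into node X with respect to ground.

With X open, the divider is unloaded: V_th = 18.4 × 1.97/16.57 = 2.188 V.
Zeroing V_CC shorts the top of R1 to ground, so R_th = R1 ‖ R2 = 1.736 kΩ.

V_th ≈ 2.19 V, R_th ≈ 1.74 kΩ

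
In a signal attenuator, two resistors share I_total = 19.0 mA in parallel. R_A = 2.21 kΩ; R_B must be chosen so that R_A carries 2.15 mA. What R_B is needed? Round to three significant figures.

The fraction through R_A equals R_B/(R_A+R_B).
With f = 0.1132, R_B = R_A · f/(1−f) = 2.21 × 0.1276 = 0.2820 kΩ.

R_B ≈ 0.282 kΩ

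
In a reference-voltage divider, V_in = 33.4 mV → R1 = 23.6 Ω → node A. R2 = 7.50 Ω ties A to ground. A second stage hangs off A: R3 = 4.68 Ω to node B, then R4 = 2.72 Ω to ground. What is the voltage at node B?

The second stage (R3 + R4 = 7.400 Ω) loads node A in parallel with R2.
R2 ‖ (R3+R4) = 3.725 Ω.
First divider: V_A = V_in · 3.725/(23.6 + 3.725) = 4.553 mV.
Stage 2 is unloaded, so V_B = V_A · R4/(R3+R4) = 4.553 × 2.72/7.400 = 1.674 mV.

V_B ≈ 1.67 mV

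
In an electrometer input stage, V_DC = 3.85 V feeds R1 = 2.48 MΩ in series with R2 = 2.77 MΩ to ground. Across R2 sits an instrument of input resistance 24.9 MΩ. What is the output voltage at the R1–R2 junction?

First combine the lower leg with the load: R2 ‖ R_L = 2.493 MΩ.
Voltage divider with the loaded lower leg: V_out = 3.85 × 2.493/(2.48 + 2.493) = 3.85 × 0.5013 = 1.930 V.
(Unloaded it would be 2.03 V; the load pulls it down.)

V_out ≈ 1.93 V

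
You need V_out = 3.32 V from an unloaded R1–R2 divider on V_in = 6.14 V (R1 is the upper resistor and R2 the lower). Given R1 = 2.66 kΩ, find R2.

R2 ≈ 3.13 kΩ

The divider ratio is R2/(R1+R2) = 3.32/6.14 = 0.5407.
R2 = R1 · 0.5407/(1 − 0.5407) = 3.132 kΩ.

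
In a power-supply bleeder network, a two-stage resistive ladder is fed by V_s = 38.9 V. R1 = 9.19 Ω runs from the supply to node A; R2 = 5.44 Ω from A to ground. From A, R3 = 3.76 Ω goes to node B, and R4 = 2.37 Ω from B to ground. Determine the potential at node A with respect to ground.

Node A sees R2 in parallel with the series input of stage 2, R3 + R4 = 6.130 Ω.
R2 ‖ (R3+R4) = 2.882 Ω.
V_A = 38.9 × 2.882/(9.19 + 2.882) = 9.287 V.

V_A ≈ 9.29 V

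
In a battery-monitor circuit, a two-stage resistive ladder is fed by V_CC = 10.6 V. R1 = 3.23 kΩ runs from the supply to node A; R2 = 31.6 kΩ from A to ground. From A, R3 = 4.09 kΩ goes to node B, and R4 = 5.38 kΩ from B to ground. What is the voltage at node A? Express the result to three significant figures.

V_A ≈ 7.34 V

Looking into the second stage from A: R3 + R4 = 9.470 kΩ appears in parallel with R2.
R2 ‖ (R3+R4) = 7.286 kΩ.
V_A = 10.6 × 7.286/(3.23 + 7.286) = 7.344 V.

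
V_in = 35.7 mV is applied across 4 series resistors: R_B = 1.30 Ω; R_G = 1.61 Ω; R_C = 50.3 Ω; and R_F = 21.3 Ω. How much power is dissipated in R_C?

P ≈ 11.5 µW

ΣR = 74.51 Ω → I = 35.7/74.51 = 0.4791 mA.
P(R_C) = I²·R_C = (0.4791)² × 50.3 = 11.55 µW.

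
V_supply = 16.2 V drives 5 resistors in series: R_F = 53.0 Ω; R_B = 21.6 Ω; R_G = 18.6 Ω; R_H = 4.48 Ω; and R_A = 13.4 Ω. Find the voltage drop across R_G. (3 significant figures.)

ΣR = 53.0 + 21.6 + 18.6 + 4.48 + 13.4 = 111.1 Ω.
By the voltage-divider rule, V = 16.2 × 18.60/111.1 = 2.713 V.

V ≈ 2.71 V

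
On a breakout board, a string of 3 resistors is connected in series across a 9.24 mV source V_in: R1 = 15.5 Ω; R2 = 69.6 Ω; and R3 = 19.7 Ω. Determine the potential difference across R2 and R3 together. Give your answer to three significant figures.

ΣR = 15.5 + 69.6 + 19.7 = 104.8 Ω.
R_{R2..R3} = 69.6 + 19.7 = 89.30 Ω.
By the voltage-divider rule, V = 9.24 × 89.30/104.8 = 7.873 mV.

V ≈ 7.87 mV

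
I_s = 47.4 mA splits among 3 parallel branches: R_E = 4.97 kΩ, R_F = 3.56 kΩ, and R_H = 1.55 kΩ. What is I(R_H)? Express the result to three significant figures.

I ≈ 27.1 mA

Conductances: ΣG = 1/4.97 + 1/3.56 + 1/1.55 = 1.127 (1/kΩ).
R_H takes the fraction G_k/ΣG = 0.6452/1.127 = 0.5723, so I = 47.4 × 0.5723 = 27.13 mA.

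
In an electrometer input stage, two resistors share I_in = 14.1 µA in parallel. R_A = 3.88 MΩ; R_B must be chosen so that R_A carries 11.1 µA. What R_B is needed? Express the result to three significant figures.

In a two-way split, I_A/I_in = R_B/(R_A + R_B).
11.1/14.1 = R_B/(R_A + R_B) → R_B = R_A · (0.7872)/(1 − 0.7872) = 3.88 × 3.700 = 14.36 MΩ.

R_B ≈ 14.4 MΩ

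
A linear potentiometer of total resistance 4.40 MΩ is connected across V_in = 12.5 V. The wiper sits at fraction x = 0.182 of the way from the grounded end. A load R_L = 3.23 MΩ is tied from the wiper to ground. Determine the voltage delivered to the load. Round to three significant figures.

V_out ≈ 1.89 V

Lower segment x·R_p = 0.8008 MΩ; upper segment (1−x)·R_p = 3.599 MΩ.
Lower segment in parallel with the load: 0.8008 ‖ 3.23 = 0.6417 MΩ.
Loaded-divider output: V_out = 12.5 × 0.1513 = 1.891 V.
(Unloaded: V_out = x·V_in = 2.27 V.)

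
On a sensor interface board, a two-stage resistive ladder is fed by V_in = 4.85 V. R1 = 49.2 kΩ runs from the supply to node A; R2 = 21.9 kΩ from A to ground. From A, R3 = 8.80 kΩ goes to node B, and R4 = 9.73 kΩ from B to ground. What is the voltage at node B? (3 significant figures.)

V_B ≈ 0.432 V

Looking into the second stage from A: R3 + R4 = 18.53 kΩ appears in parallel with R2.
R2 ‖ (R3+R4) = 10.04 kΩ.
First divider: V_A = V_in · 10.04/(49.2 + 10.04) = 0.8218 V.
Stage 2 is unloaded, so V_B = V_A · R4/(R3+R4) = 0.8218 × 9.73/18.53 = 0.4315 V.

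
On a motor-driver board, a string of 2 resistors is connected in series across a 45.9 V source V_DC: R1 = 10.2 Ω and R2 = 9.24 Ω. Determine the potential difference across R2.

Series total: ΣR = 10.2 + 9.24 = 19.44 Ω.
V = V_DC · R/ΣR = 45.9 × 0.4753 = 21.82 V.

V ≈ 21.8 V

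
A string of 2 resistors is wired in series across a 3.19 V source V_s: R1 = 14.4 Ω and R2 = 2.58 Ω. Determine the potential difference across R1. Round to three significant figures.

V ≈ 2.71 V

Total series resistance ΣR = 14.4 + 2.58 = 16.98 Ω.
By the voltage-divider rule, V = 3.19 × 14.40/16.98 = 2.705 V.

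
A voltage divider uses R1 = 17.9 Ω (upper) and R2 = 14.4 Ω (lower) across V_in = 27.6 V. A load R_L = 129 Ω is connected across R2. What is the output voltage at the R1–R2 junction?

V_out ≈ 11.6 V

The load sits in parallel with R2, giving an effective lower resistance R2' = R2·R_L/(R2+R_L) = 12.95 Ω.
Now apply the divider: V_out = 27.6 × 0.4198 = 11.59 V.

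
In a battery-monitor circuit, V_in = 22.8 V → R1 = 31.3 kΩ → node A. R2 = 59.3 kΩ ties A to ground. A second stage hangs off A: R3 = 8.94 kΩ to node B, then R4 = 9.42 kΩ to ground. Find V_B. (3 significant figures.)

V_B ≈ 3.62 V

Node A sees R2 in parallel with the series input of stage 2, R3 + R4 = 18.36 kΩ.
Effective lower resistance at A: R2 ‖ 18.36 = 14.02 kΩ.
V_A = 22.8 × 14.02/(31.3 + 14.02) = 7.053 V.
Stage 2 is unloaded, so V_B = V_A · R4/(R3+R4) = 7.053 × 9.42/18.36 = 3.619 V.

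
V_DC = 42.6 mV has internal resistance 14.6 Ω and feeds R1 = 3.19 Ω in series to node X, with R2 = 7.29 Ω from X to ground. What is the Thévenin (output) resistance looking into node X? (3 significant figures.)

R_th ≈ 5.17 Ω

R1' = 14.6 + 3.19 = 17.79 Ω (source resistance + R1).
With V_DC suppressed (replaced by a short), R_th = R1' ‖ R2 = (17.79 × 7.29)/(17.79 + 7.29) = 5.171 Ω.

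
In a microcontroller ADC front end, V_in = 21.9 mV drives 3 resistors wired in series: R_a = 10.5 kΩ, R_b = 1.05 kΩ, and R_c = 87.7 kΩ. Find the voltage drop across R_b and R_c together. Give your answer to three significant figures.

Series total: ΣR = 10.5 + 1.05 + 87.7 = 99.25 kΩ.
R_{R_b..R_c} = 1.05 + 87.7 = 88.75 kΩ.
By the voltage-divider rule, V = 21.9 × 88.75/99.25 = 19.58 mV.

V ≈ 19.6 mV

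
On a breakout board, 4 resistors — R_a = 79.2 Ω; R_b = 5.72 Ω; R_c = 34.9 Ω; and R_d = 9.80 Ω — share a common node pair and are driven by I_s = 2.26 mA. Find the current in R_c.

ΣG = 1/79.2 + 1/5.72 + 1/34.9 + 1/9.80 = 0.3181.
Current divider: I(R_c) = I_s · G_k/ΣG = 2.26 × (0.02865/0.3181) = 2.26 × 0.09006 = 0.2035 mA.

I ≈ 0.204 mA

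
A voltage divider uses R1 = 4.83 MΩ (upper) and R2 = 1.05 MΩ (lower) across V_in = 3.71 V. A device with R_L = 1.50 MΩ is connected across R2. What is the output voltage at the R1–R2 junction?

V_out ≈ 0.421 V

First combine the lower leg with the load: R2 ‖ R_L = 0.6176 MΩ.
Now apply the divider: V_out = 3.71 × 0.1134 = 0.4206 V.
(Unloaded it would be 0.663 V; the load pulls it down.)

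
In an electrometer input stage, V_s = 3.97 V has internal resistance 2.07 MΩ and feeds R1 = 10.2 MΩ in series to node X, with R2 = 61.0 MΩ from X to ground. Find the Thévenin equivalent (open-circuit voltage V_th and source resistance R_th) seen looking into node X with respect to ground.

V_th ≈ 3.31 V, R_th ≈ 10.2 MΩ

R1' = 2.07 + 10.2 = 12.27 MΩ (source resistance + R1).
V_th is the unloaded tap voltage: V_s · R2/(R1'+R2) = 3.97 × 0.8325 = 3.305 V.
Looking into X with the source shorted: R_th = R1'·R2/(R1'+R2) = 12.27 × 61.0/73.27 = 10.22 MΩ.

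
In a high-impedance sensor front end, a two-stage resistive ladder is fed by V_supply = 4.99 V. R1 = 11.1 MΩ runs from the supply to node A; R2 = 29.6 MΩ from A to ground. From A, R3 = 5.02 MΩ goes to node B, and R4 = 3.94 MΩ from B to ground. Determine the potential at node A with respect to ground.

V_A ≈ 1.91 V

Looking into the second stage from A: R3 + R4 = 8.960 MΩ appears in parallel with R2.
Effective lower resistance at A: R2 ‖ 8.960 = 6.878 MΩ.
So V_A = 4.99 × 0.3826 = 1.909 V.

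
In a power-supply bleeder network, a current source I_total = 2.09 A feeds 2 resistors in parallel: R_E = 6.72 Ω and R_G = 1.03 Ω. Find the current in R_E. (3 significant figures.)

Two-branch current divider: I_k = I_total · R_other/(R_1 + R_2).
So I = 2.09 × 1.03/7.750 = 0.2778 A.

I ≈ 0.278 A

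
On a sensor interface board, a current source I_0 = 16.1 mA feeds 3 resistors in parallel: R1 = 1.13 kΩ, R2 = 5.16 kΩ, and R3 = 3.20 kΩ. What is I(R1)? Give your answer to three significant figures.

I ≈ 10.2 mA

Conductances: ΣG = 1/1.13 + 1/5.16 + 1/3.20 = 1.391 (1/kΩ).
R1 takes the fraction G_k/ΣG = 0.8850/1.391 = 0.6361, so I = 16.1 × 0.6361 = 10.24 mA.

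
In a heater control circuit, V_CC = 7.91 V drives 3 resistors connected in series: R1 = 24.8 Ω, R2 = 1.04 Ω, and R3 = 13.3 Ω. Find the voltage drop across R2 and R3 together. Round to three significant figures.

Total series resistance ΣR = 24.8 + 1.04 + 13.3 = 39.14 Ω.
R_{R2..R3} = 1.04 + 13.3 = 14.34 Ω.
V = V_CC · R/ΣR = 7.91 × 0.3664 = 2.898 V.

V ≈ 2.90 V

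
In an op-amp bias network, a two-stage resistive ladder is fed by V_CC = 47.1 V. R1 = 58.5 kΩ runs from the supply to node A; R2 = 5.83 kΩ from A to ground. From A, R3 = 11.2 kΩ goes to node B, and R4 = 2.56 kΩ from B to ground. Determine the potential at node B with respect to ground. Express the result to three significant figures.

Node A sees R2 in parallel with the series input of stage 2, R3 + R4 = 13.76 kΩ.
Effective lower resistance at A: R2 ‖ 13.76 = 4.095 kΩ.
So V_A = 47.1 × 0.06542 = 3.081 V.
V_B = V_A × 0.1860 = 0.5733 V.

V_B ≈ 0.573 V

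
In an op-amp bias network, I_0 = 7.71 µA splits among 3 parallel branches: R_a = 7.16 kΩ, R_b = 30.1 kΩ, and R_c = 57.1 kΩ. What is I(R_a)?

ΣG = 1/7.16 + 1/30.1 + 1/57.1 = 0.1904.
Current divider: I(R_a) = I_0 · G_k/ΣG = 7.71 × (0.1397/0.1904) = 7.71 × 0.7335 = 5.656 µA.

I ≈ 5.66 µA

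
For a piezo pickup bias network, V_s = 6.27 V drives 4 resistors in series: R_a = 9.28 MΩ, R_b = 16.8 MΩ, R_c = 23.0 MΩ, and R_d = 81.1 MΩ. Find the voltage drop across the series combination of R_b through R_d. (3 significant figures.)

Total series resistance ΣR = 9.28 + 16.8 + 23.0 + 81.1 = 130.2 MΩ.
R_{R_b..R_d} = 16.8 + 23.0 + 81.1 = 120.9 MΩ.
By the voltage-divider rule, V = 6.27 × 120.9/130.2 = 5.823 V.

V ≈ 5.82 V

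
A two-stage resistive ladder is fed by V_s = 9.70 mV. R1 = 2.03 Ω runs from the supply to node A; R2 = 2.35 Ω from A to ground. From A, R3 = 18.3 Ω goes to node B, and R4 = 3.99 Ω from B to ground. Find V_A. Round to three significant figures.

Node A sees R2 in parallel with the series input of stage 2, R3 + R4 = 22.29 Ω.
R2 ‖ (R3+R4) = 2.126 Ω.
First divider: V_A = V_s · 2.126/(2.03 + 2.126) = 4.962 mV.

V_A ≈ 4.96 mV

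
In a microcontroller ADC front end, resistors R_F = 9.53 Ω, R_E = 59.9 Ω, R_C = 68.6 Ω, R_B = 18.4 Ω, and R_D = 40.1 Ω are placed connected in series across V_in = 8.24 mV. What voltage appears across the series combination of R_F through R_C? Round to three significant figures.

V ≈ 5.79 mV

Total series resistance ΣR = 9.53 + 59.9 + 68.6 + 18.4 + 40.1 = 196.5 Ω.
R_{R_F..R_C} = 9.53 + 59.9 + 68.6 = 138.0 Ω.
By the voltage-divider rule, V = 8.24 × 138.0/196.5 = 5.787 mV.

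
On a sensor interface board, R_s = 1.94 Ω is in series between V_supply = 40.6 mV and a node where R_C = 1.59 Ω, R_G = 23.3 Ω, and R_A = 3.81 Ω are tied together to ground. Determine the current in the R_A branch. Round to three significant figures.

Equivalent of the parallel group: R_p = 1.070 Ω.
V_A = 40.6 × 1.070/3.010 = 14.44 mV.
I(R_A) = V_A / R_A = 14.44/3.81 = 3.789 mA.

I ≈ 3.79 mA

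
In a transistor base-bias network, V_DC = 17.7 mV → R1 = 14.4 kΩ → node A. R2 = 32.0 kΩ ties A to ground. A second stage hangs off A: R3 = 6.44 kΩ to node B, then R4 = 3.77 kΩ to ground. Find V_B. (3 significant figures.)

V_B ≈ 2.28 mV

The second stage (R3 + R4 = 10.21 kΩ) loads node A in parallel with R2.
Effective lower resistance at A: R2 ‖ 10.21 = 7.740 kΩ.
V_A = 17.7 × 7.740/(14.4 + 7.740) = 6.188 mV.
Then the unloaded second divider: V_B = V_A × R4/(R3+R4) = 6.188 × 0.3692 = 2.285 mV.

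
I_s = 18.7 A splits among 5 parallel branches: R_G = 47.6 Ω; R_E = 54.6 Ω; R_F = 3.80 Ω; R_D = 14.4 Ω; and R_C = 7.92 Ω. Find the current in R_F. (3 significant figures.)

I ≈ 9.88 A

ΣG = 1/47.6 + 1/54.6 + 1/3.80 + 1/14.4 + 1/7.92 = 0.4982.
R_F takes the fraction G_k/ΣG = 0.2632/0.4982 = 0.5282, so I = 18.7 × 0.5282 = 9.878 A.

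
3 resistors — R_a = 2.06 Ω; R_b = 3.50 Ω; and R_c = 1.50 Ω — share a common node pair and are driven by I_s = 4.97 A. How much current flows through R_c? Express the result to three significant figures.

ΣG = 1/2.06 + 1/3.50 + 1/1.50 = 1.438.
R_c takes the fraction G_k/ΣG = 0.6667/1.438 = 0.4637, so I = 4.97 × 0.4637 = 2.304 A.

I ≈ 2.30 A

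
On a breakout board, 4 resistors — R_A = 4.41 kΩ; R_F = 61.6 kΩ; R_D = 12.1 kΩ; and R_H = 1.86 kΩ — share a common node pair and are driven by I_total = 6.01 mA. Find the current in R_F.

ΣG = 1/4.41 + 1/61.6 + 1/12.1 + 1/1.86 = 0.8633.
By the current-divider rule, I = I_total · G_k/ΣG = 6.01 × 0.01880 = 0.1130 mA.

I ≈ 0.113 mA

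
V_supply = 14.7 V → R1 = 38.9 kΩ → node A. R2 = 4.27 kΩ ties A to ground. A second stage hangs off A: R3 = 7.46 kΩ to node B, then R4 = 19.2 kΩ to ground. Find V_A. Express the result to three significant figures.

V_A ≈ 1.27 V

The second stage (R3 + R4 = 26.66 kΩ) loads node A in parallel with R2.
R2 ‖ (R3+R4) = 3.681 kΩ.
So V_A = 14.7 × 0.08644 = 1.271 V.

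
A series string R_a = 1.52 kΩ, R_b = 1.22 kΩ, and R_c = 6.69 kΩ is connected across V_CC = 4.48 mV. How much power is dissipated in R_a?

P ≈ 0.343 nW

The common current is I = 4.48/9.430 = 0.4751 µA.
P = I²R = 0.2257 × 1.52 = 0.3431 nW.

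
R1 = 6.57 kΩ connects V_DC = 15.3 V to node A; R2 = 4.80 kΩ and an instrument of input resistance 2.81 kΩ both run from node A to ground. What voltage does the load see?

R2 ‖ R_L = (4.80 × 2.81)/(4.80 + 2.81) = 1.772 kΩ.
Voltage divider with the loaded lower leg: V_out = 15.3 × 1.772/(6.57 + 1.772) = 15.3 × 0.2125 = 3.251 V.

V_out ≈ 3.25 V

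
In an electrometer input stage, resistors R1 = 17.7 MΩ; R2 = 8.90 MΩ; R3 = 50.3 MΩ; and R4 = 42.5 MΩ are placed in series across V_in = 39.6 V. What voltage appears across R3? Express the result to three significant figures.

V ≈ 16.7 V

Series total: ΣR = 17.7 + 8.90 + 50.3 + 42.5 = 119.4 MΩ.
By the voltage-divider rule, V = 39.6 × 50.30/119.4 = 16.68 V.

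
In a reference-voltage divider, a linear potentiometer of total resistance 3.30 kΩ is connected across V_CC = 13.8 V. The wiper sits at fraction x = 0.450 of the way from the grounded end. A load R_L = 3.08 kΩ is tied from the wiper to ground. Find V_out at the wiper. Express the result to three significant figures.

Split the track: R_lower = x·R_p = 1.485 kΩ, R_upper = (1−x)·R_p = 1.815 kΩ.
R_L loads the lower segment: effective lower R = 1.002 kΩ.
Then V_out = V_CC · 1.002/(1.815 + 1.002) = 4.908 V.

V_out ≈ 4.91 V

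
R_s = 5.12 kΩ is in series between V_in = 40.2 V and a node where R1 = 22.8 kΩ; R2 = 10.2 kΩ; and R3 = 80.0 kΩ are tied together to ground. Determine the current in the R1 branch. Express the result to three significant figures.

I ≈ 0.985 mA

Equivalent of the parallel group: R_p = 6.477 kΩ.
Node voltage V_A = V_in · R_p/(R_s + R_p) = 40.2 × 0.5585 = 22.45 V.
I(R1) = V_A / R1 = 22.45/22.8 = 0.9847 mA.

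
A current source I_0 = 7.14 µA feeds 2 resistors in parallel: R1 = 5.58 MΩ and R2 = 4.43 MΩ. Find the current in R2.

I ≈ 3.98 µA

With just two branches, the current splits inversely with resistance.
So I = 7.14 × 5.58/10.01 = 3.980 µA.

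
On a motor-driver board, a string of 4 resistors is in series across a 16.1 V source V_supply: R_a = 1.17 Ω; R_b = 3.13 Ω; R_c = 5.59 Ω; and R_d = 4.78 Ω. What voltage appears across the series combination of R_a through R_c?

Total series resistance ΣR = 1.17 + 3.13 + 5.59 + 4.78 = 14.67 Ω.
R_{R_a..R_c} = 1.17 + 3.13 + 5.59 = 9.890 Ω.
Voltage divider: V = V_supply · (9.890 / 14.67) = 16.1 × 0.6742 = 10.85 V.

V ≈ 10.9 V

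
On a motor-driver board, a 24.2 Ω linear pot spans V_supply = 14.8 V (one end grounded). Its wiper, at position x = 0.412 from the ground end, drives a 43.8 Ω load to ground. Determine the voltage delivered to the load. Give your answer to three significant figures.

V_out ≈ 5.38 V

Split the track: R_lower = x·R_p = 9.970 Ω, R_upper = (1−x)·R_p = 14.23 Ω.
(x·R_p) ‖ R_L = 8.122 Ω.
Then V_out = V_supply · 8.122/(14.23 + 8.122) = 5.378 V.
(Unloaded: V_out = x·V_supply = 6.10 V.)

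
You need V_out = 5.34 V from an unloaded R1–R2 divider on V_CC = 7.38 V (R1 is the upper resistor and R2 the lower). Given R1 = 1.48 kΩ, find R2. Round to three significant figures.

R2 ≈ 3.87 kΩ

V_out/V_CC = R2/(R1+R2) = 0.7236.
Rearranging, R2 = R1·k/(1−k) = 1.48 × 2.618 = 3.874 kΩ.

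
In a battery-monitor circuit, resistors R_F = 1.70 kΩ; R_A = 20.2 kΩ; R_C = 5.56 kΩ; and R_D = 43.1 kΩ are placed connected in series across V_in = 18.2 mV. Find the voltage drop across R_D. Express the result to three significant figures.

V ≈ 11.1 mV

Series total: ΣR = 1.70 + 20.2 + 5.56 + 43.1 = 70.56 kΩ.
Voltage divider: V = V_in · (43.10 / 70.56) = 18.2 × 0.6108 = 11.12 mV.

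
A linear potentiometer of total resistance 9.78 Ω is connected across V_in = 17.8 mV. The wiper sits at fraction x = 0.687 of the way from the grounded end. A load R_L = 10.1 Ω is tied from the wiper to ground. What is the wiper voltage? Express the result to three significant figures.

V_out ≈ 10.1 mV

Lower segment x·R_p = 6.719 Ω; upper segment (1−x)·R_p = 3.061 Ω.
Lower segment in parallel with the load: 6.719 ‖ 10.1 = 4.035 Ω.
Then V_out = V_in · 4.035/(3.061 + 4.035) = 10.12 mV.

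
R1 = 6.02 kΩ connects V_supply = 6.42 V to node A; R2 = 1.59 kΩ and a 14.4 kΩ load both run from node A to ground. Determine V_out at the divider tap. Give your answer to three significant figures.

The load sits in parallel with R2, giving an effective lower resistance R2' = R2·R_L/(R2+R_L) = 1.432 kΩ.
Now apply the divider: V_out = 6.42 × 0.1922 = 1.234 V.

V_out ≈ 1.23 V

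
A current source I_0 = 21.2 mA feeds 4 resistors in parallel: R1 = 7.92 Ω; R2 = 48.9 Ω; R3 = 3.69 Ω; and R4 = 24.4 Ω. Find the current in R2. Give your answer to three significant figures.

I ≈ 0.945 mA

Conductances: ΣG = 1/7.92 + 1/48.9 + 1/3.69 + 1/24.4 = 0.4587 (1/Ω).
By the current-divider rule, I = I_0 · G_k/ΣG = 21.2 × 0.04458 = 0.9451 mA.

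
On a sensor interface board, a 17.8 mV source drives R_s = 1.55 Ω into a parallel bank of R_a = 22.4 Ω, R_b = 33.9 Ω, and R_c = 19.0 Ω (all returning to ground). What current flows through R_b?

Equivalent of the parallel group: R_p = 7.888 Ω.
V_A by voltage divider: V_A = 17.8 × 7.888/(1.55 + 7.888) = 14.88 mV.
I(R_b) = V_A / R_b = 14.88/33.9 = 0.4388 mA.

I ≈ 0.439 mA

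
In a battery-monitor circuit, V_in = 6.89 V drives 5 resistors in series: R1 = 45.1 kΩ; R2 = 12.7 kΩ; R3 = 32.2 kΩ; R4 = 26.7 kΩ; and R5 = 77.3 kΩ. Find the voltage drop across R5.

V ≈ 2.75 V

Series total: ΣR = 45.1 + 12.7 + 32.2 + 26.7 + 77.3 = 194.0 kΩ.
By the voltage-divider rule, V = 6.89 × 77.30/194.0 = 2.745 V.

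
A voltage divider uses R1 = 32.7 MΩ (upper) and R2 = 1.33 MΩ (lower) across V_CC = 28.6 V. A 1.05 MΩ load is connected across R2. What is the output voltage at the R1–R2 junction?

R2 ‖ R_L = (1.33 × 1.05)/(1.33 + 1.05) = 0.5868 MΩ.
Voltage divider with the loaded lower leg: V_out = 28.6 × 0.5868/(32.7 + 0.5868) = 28.6 × 0.01763 = 0.5041 V.
(Unloaded it would be 1.12 V; the load pulls it down.)

V_out ≈ 0.504 V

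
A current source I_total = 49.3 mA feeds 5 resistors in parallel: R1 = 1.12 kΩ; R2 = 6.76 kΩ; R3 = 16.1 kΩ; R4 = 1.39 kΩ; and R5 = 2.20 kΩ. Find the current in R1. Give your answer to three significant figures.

I ≈ 19.3 mA

ΣG = 1/1.12 + 1/6.76 + 1/16.1 + 1/1.39 + 1/2.20 = 2.277.
Current divider: I(R1) = I_total · G_k/ΣG = 49.3 × (0.8929/2.277) = 49.3 × 0.3921 = 19.33 mA.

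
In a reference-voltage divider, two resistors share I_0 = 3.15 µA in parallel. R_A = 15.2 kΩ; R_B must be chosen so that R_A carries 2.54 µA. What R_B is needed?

R_B ≈ 63.3 kΩ

The fraction through R_A equals R_B/(R_A+R_B).
2.54/3.15 = R_B/(R_A + R_B) → R_B = R_A · (0.8063)/(1 − 0.8063) = 15.2 × 4.164 = 63.29 kΩ.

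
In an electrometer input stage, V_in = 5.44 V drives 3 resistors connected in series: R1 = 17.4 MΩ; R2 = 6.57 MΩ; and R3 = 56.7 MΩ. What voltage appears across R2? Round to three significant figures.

ΣR = 17.4 + 6.57 + 56.7 = 80.67 MΩ.
By the voltage-divider rule, V = 5.44 × 6.570/80.67 = 0.4430 V.

V ≈ 0.443 V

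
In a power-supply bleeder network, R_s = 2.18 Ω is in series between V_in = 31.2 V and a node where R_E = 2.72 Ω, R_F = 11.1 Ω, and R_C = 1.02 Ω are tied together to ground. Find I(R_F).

Equivalent of the parallel group: R_p = 0.6953 Ω.
V_A = 31.2 × 0.6953/2.875 = 7.545 V.
Branch current I = V_A/R_F = 7.545/11.1 = 0.6797 A.

I ≈ 0.680 A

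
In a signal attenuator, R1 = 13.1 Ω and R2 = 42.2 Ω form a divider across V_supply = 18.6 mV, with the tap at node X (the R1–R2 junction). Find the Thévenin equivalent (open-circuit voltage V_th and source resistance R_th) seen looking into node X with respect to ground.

With X open, the divider is unloaded: V_th = 18.6 × 42.2/55.30 = 14.19 mV.
Zeroing V_supply shorts the top of R1 to ground, so R_th = R1 ‖ R2 = 9.997 Ω.

V_th ≈ 14.2 mV, R_th ≈ 10.0 Ω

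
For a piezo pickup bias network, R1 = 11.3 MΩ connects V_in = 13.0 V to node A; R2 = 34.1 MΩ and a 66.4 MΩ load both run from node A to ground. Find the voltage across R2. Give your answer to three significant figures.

R2 ‖ R_L = (34.1 × 66.4)/(34.1 + 66.4) = 22.53 MΩ.
Voltage divider with the loaded lower leg: V_out = 13.0 × 22.53/(11.3 + 22.53) = 13.0 × 0.6660 = 8.658 V.

V_out ≈ 8.66 V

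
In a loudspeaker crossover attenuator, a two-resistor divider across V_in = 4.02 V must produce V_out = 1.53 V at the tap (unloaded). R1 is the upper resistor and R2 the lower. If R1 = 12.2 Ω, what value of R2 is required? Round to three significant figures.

R2 ≈ 7.50 Ω

V_out/V_in = R2/(R1+R2) = 0.3806.
Rearranging, R2 = R1·k/(1−k) = 12.2 × 0.6145 = 7.496 Ω.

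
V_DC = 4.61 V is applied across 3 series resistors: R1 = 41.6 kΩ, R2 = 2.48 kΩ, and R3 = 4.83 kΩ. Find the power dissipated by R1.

P ≈ 0.370 mW

Series current I = V_DC/ΣR = 4.61/48.91 = 0.09425 mA.
P = I²R = 0.008884 × 41.6 = 0.3696 mW.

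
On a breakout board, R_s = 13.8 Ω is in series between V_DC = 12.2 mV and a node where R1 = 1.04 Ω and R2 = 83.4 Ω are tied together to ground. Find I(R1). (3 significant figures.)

Parallel bank: R_p = 1/(1/1.04 + 1/83.4) = 1.027 Ω.
V_A = 12.2 × 1.027/14.83 = 0.8452 mV.
I(R1) = V_A / R1 = 0.8452/1.04 = 0.8127 mA.

I ≈ 0.813 mA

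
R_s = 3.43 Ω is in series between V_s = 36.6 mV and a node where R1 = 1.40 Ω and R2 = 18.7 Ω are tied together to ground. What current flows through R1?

Parallel bank: R_p = 1/(1/1.40 + 1/18.7) = 1.302 Ω.
Node voltage V_A = V_s · R_p/(R_s + R_p) = 36.6 × 0.2752 = 10.07 mV.
I(R1) = V_A / R1 = 10.07/1.40 = 7.195 mA.

I ≈ 7.20 mA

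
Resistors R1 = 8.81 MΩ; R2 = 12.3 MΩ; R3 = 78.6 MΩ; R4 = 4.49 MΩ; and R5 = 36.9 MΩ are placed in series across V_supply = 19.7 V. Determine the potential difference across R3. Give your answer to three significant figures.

Total series resistance ΣR = 8.81 + 12.3 + 78.6 + 4.49 + 36.9 = 141.1 MΩ.
By the voltage-divider rule, V = 19.7 × 78.60/141.1 = 10.97 V.

V ≈ 11.0 V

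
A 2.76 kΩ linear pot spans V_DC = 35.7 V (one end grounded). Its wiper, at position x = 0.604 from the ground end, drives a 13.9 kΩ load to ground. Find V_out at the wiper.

V_out ≈ 20.6 V

Lower segment x·R_p = 1.667 kΩ; upper segment (1−x)·R_p = 1.093 kΩ.
(x·R_p) ‖ R_L = 1.489 kΩ.
Loaded-divider output: V_out = 35.7 × 0.5766 = 20.59 V.
(Unloaded: V_out = x·V_DC = 21.6 V.)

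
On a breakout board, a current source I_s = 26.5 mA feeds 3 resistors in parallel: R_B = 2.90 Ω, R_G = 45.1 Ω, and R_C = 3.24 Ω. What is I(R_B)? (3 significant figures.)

Total conductance ΣG = 1/2.90 + 1/45.1 + 1/3.24 = 0.6756 (units of 1/Ω).
By the current-divider rule, I = I_s · G_k/ΣG = 26.5 × 0.5104 = 13.52 mA.

I ≈ 13.5 mA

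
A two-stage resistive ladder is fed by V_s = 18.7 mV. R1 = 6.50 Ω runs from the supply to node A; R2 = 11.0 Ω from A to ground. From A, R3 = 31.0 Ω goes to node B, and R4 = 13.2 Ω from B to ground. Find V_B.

V_B ≈ 3.21 mV

The second stage (R3 + R4 = 44.20 Ω) loads node A in parallel with R2.
R2 ‖ (R3+R4) = 8.808 Ω.
First divider: V_A = V_s · 8.808/(6.50 + 8.808) = 10.76 mV.
V_B = V_A × 0.2986 = 3.213 mV.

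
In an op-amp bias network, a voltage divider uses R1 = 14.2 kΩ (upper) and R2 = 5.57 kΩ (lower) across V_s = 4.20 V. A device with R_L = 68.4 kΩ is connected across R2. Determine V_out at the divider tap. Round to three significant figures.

The load sits in parallel with R2, giving an effective lower resistance R2' = R2·R_L/(R2+R_L) = 5.151 kΩ.
Voltage divider with the loaded lower leg: V_out = 4.20 × 5.151/(14.2 + 5.151) = 4.20 × 0.2662 = 1.118 V.
(Unloaded it would be 1.18 V; the load pulls it down.)

V_out ≈ 1.12 V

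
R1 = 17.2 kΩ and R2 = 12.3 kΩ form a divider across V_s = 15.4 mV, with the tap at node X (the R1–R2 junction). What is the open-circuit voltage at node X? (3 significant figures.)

With X open, the divider is unloaded: V_th = 15.4 × 12.3/29.50 = 6.421 mV.

V_th ≈ 6.42 mV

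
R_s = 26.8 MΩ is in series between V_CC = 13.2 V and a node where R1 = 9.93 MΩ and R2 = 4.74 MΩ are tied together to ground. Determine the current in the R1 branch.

I ≈ 0.142 µA

Combine the parallel branches: R_p = (1/9.93 + 1/4.74)⁻¹ = 3.208 MΩ.
V_A = 13.2 × 3.208/30.01 = 1.411 V.
I(R1) = V_A / R1 = 1.411/9.93 = 0.1421 µA.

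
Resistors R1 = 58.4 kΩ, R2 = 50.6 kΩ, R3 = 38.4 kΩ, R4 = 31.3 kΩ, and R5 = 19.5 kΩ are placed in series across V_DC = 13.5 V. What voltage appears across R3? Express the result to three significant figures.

V ≈ 2.62 V

Series total: ΣR = 58.4 + 50.6 + 38.4 + 31.3 + 19.5 = 198.2 kΩ.
Voltage divider: V = V_DC · (38.40 / 198.2) = 13.5 × 0.1937 = 2.616 V.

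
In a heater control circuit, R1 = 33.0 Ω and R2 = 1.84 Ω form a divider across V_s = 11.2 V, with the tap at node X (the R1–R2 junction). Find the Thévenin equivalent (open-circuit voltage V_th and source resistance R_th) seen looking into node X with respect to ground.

V_th ≈ 0.592 V, R_th ≈ 1.74 Ω

Open-circuit (no load on X): V_th = V_s · R2/(R1 + R2) = 11.2 × 1.84/(33.00 + 1.84) = 0.5915 V.
Looking into X with the source shorted: R_th = R1·R2/(R1+R2) = 33.00 × 1.84/34.84 = 1.743 Ω.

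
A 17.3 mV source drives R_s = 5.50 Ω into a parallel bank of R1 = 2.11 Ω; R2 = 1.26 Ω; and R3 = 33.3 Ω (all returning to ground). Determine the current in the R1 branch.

Combine the parallel branches: R_p = (1/2.11 + 1/1.26 + 1/33.3)⁻¹ = 0.7706 Ω.
V_A = 17.3 × 0.7706/6.271 = 2.126 mV.
I(R1) = V_A / R1 = 2.126/2.11 = 1.008 mA.

I ≈ 1.01 mA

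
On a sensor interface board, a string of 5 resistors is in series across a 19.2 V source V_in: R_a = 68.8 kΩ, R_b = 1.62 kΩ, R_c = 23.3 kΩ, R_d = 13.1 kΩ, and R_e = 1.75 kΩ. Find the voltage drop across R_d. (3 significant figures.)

Series total: ΣR = 68.8 + 1.62 + 23.3 + 13.1 + 1.75 = 108.6 kΩ.
By the voltage-divider rule, V = 19.2 × 13.10/108.6 = 2.317 V.

V ≈ 2.32 V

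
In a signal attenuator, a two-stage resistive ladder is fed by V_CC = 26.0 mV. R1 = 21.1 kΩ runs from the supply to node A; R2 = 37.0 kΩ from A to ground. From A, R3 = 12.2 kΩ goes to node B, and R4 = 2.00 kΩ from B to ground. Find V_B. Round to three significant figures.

V_B ≈ 1.20 mV

The second stage (R3 + R4 = 14.20 kΩ) loads node A in parallel with R2.
Effective lower resistance at A: R2 ‖ 14.20 = 10.26 kΩ.
V_A = 26.0 × 10.26/(21.1 + 10.26) = 8.507 mV.
V_B = V_A × 0.1408 = 1.198 mV.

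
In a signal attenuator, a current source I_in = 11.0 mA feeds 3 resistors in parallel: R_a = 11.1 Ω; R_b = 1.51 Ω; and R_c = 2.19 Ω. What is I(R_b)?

ΣG = 1/11.1 + 1/1.51 + 1/2.19 = 1.209.
Current divider: I(R_b) = I_in · G_k/ΣG = 11.0 × (0.6623/1.209) = 11.0 × 0.5478 = 6.026 mA.

I ≈ 6.03 mA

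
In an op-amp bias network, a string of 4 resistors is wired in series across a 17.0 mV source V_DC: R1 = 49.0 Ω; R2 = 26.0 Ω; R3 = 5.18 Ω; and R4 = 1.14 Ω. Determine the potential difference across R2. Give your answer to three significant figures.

V ≈ 5.44 mV

Total series resistance ΣR = 49.0 + 26.0 + 5.18 + 1.14 = 81.32 Ω.
V = V_DC · R/ΣR = 17.0 × 0.3197 = 5.435 mV.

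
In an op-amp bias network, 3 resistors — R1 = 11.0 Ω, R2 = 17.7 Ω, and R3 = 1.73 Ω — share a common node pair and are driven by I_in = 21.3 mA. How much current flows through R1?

ΣG = 1/11.0 + 1/17.7 + 1/1.73 = 0.7254.
By the current-divider rule, I = I_in · G_k/ΣG = 21.3 × 0.1253 = 2.669 mA.

I ≈ 2.67 mA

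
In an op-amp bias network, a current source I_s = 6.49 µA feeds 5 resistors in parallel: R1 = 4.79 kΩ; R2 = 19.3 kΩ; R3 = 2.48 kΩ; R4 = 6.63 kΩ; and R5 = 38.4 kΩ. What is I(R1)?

I ≈ 1.61 µA

Conductances: ΣG = 1/4.79 + 1/19.3 + 1/2.48 + 1/6.63 + 1/38.4 = 0.8407 (1/kΩ).
By the current-divider rule, I = I_s · G_k/ΣG = 6.49 × 0.2483 = 1.612 µA.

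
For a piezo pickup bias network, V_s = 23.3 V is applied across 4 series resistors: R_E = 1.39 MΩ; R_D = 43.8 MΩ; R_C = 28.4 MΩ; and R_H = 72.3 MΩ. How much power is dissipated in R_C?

P ≈ 0.724 µW

The common current is I = 23.3/145.9 = 0.1597 µA.
P = I²R = 0.02551 × 28.4 = 0.7244 µW.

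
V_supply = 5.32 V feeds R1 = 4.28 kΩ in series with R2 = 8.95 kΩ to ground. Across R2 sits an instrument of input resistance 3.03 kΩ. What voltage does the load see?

The load sits in parallel with R2, giving an effective lower resistance R2' = R2·R_L/(R2+R_L) = 2.264 kΩ.
Now apply the divider: V_out = 5.32 × 0.3459 = 1.840 V.
(Unloaded it would be 3.60 V; the load pulls it down.)

V_out ≈ 1.84 V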